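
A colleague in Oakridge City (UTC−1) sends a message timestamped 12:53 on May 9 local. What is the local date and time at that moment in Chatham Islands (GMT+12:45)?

In UTC: 12:53 + 1:00 = 13:53 on May 9.
Chatham Islands is UTC+12:45: 13:53 + 12:45 = 02:38 on May 10.

02:38 on May 10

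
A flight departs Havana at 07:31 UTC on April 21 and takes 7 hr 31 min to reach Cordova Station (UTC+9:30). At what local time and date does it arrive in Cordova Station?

Departure is given in UTC: 07:31 on Apr 21.
Add 7 hours and 31 minutes → 15:02 UTC.
Cordova Station is UTC+9:30: 15:02 + 9:30 = 00:32 on Apr 22.

00:32 on April 22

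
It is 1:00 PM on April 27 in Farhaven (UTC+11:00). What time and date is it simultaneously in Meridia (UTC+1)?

3:00 AM on April 27

Meridia is 10:00 behind Farhaven.
Shift by the zone difference: 1:00 PM − 10:00 = 3:00 AM on Apr 27 in Meridia.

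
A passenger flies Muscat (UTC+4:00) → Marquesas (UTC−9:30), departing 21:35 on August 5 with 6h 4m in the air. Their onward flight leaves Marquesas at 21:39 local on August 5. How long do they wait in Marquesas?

Convert departure to UTC: 21:35 − 4:00 = 17:35 UTC on Aug 5.
Add 6 hours and 4 minutes flight time → 23:39 UTC.
Marquesas is UTC−9:30, so local arrival = 23:39 − 9:30 = 14:09 on Aug 5.
Layover = 21:39 − 14:09 = 7 hours 30 minutes.

7 hours 30 minutes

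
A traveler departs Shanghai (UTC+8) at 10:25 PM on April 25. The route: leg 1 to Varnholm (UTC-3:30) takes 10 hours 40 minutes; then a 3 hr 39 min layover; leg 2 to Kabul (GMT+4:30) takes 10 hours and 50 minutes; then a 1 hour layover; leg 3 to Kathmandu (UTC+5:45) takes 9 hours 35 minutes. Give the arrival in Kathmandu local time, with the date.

7:54 AM on Apr 27

Convert departure to UTC: 10:25 PM − 8:00 = 2:25 PM UTC on Apr 25.
Add 10 hours and 40 minutes leg 1 → 1:05 AM UTC (Apr 26).
Add 3 hours and 39 minutes layover in Varnholm → 4:44 AM UTC.
Add 10 hours 50 minutes leg 2 → 3:34 PM UTC.
Add 1 hour layover in Kabul → 4:34 PM UTC.
Add 9 hours and 35 minutes leg 3 → 2:09 AM UTC (Apr 27).
Kathmandu is UTC+5:45, so local arrival = 2:09 AM + 5:45 = 7:54 AM on Apr 27.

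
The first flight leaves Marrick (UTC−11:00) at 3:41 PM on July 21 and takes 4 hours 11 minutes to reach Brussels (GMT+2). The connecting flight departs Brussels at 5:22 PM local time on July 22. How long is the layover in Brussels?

8 hours 30 minutes

Convert departure to UTC: 3:41 PM + 11:00 = 2:41 AM UTC on Jul 22.
Add 4 hours 11 minutes flight time → 6:52 AM UTC.
Brussels is UTC+2:00, so local arrival = 6:52 AM + 2:00 = 8:52 AM on Jul 22.
Layover = 5:22 PM − 8:52 AM = 8 hours 30 minutes.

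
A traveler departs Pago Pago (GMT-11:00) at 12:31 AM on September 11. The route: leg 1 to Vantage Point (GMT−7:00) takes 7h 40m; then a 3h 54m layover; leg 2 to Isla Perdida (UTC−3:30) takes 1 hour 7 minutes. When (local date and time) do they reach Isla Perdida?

8:42 PM on September 11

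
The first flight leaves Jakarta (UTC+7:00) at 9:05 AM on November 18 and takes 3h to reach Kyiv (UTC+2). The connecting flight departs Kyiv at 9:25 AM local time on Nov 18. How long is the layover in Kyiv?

Convert departure to UTC: 9:05 AM − 7:00 = 2:05 AM UTC on Nov 18.
Add 3 hours flight time → 5:05 AM UTC.
Kyiv is UTC+2:00, so local arrival = 5:05 AM + 2:00 = 7:05 AM on Nov 18.
Layover = 9:25 AM − 7:05 AM = 2 hours 20 minutes.

2 hours 20 minutes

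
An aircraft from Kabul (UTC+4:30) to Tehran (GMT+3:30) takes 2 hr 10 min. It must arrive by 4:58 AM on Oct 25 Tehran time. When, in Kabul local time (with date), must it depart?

Target arrival in UTC: 4:58 AM − 3:30 = 1:28 AM on Oct 25.
Subtract 2 hours and 10 minutes → departure 11:18 PM UTC on Oct 24.
Kabul is UTC+4:30: 11:18 PM + 4:30 = 3:48 AM on Oct 25.

3:48 AM on October 25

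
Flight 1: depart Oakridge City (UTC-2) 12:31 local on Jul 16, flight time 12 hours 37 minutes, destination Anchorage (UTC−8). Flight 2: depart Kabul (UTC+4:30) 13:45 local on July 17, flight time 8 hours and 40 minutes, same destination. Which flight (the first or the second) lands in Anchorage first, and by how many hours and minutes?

the first, by 14 hours 47 minutes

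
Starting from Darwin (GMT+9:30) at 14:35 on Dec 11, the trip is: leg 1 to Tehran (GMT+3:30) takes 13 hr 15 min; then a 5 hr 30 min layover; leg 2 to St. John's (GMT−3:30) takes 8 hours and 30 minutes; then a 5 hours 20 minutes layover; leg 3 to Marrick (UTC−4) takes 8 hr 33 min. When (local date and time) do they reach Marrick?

Convert departure to UTC: 14:35 − 9:30 = 05:05 UTC on Dec 11.
Add 13 hours 15 minutes leg 1 → 18:20 UTC.
Add 5 hours and 30 minutes layover in Tehran → 23:50 UTC.
Add 8 hours and 30 minutes leg 2 → 08:20 UTC (Dec 12).
Add 5 hours and 20 minutes layover in St. John's → 13:40 UTC.
Add 8 hours 33 minutes leg 3 → 22:13 UTC.
Marrick is UTC−4:00, so local arrival = 22:13 − 4:00 = 18:13 on Dec 12.

18:13 on December 12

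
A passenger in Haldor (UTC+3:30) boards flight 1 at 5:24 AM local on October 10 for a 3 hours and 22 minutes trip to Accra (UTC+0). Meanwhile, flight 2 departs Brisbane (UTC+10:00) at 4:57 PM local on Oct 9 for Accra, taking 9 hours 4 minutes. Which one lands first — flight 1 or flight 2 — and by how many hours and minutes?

the second, by 13 hours 15 minutes

Flight 1 in UTC: 5:24 AM − 3:30 = 1:54 AM on Oct 10.
+3 hours and 22 minutes → arrive 5:16 AM UTC on Oct 10.
Flight 2 in UTC: 4:57 PM − 10:00 = 6:57 AM on Oct 9.
+9 hours 4 minutes → arrive 4:01 PM UTC on Oct 9.
Flight 2 lands earlier by 13 hours 15 minutes.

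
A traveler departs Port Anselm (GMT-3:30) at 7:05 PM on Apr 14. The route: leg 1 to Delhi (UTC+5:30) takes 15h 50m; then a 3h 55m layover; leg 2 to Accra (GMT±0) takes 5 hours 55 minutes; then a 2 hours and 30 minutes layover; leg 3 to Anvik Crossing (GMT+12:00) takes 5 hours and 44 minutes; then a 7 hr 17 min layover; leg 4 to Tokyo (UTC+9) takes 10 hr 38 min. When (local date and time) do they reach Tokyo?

Convert departure to UTC: 7:05 PM + 3:30 = 10:35 PM UTC on Apr 14.
Add 15 hours and 50 minutes leg 1 → 2:25 PM UTC (Apr 15).
Add 3 hours 55 minutes layover in Delhi → 6:20 PM UTC.
Add 5 hours and 55 minutes leg 2 → 12:15 AM UTC (Apr 16).
Add 2 hours and 30 minutes layover in Accra → 2:45 AM UTC.
Add 5 hours and 44 minutes leg 3 → 8:29 AM UTC.
Add 7 hours 17 minutes layover in Anvik Crossing → 3:46 PM UTC.
Add 10 hours 38 minutes leg 4 → 2:24 AM UTC (Apr 17).
Tokyo is UTC+9:00, so local arrival = 2:24 AM + 9:00 = 11:24 AM on Apr 17.

11:24 AM on April 17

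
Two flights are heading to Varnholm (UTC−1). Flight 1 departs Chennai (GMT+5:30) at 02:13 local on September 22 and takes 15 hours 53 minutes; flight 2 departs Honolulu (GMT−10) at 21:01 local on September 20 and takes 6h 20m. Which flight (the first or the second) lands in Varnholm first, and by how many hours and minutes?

the second, by 23 hours 15 minutes

Flight 1 in UTC: 02:13 − 5:30 = 20:43 on Sep 21.
+15 hours 53 minutes → arrive 12:36 UTC on Sep 22.
Flight 2 in UTC: 21:01 + 10:00 = 07:01 on Sep 21.
+6 hours and 20 minutes → arrive 13:21 UTC on Sep 21.
Flight 2 lands earlier by 23 hours 15 minutes.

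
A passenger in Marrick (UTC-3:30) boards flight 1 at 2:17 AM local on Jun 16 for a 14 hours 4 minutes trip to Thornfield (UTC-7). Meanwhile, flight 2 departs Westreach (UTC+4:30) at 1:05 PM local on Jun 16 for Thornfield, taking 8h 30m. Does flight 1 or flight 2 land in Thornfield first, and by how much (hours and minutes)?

Flight 1 in UTC: 2:17 AM + 3:30 = 5:47 AM on Jun 16.
+14 hours 4 minutes → arrive 7:51 PM UTC on Jun 16.
Flight 2 in UTC: 1:05 PM − 4:30 = 8:35 AM on Jun 16.
+8 hours and 30 minutes → arrive 5:05 PM UTC on Jun 16.
Flight 2 lands earlier by 2 hours 46 minutes.

the second, by 2 hours 46 minutes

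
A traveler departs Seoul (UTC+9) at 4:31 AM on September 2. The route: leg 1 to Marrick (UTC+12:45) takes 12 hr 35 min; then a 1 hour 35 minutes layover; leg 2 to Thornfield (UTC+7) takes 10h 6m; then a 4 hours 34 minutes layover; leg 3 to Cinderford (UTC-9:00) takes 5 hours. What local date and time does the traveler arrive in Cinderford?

8:21 PM on September 2

Convert departure to UTC: 4:31 AM − 9:00 = 7:31 PM UTC on Sep 1.
Add 12 hours 35 minutes leg 1 → 8:06 AM UTC (Sep 2).
Add 1 hour 35 minutes layover in Marrick → 9:41 AM UTC.
Add 10 hours and 6 minutes leg 2 → 7:47 PM UTC.
Add 4 hours 34 minutes layover in Thornfield → 12:21 AM UTC (Sep 3).
Add 5 hours leg 3 → 5:21 AM UTC.
Cinderford is UTC−9:00, so local arrival = 5:21 AM − 9:00 = 8:21 PM on Sep 2.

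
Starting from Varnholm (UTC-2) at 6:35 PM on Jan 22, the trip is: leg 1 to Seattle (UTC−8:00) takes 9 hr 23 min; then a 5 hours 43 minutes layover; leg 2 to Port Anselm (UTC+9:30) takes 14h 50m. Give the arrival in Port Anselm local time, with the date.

12:01 PM on January 24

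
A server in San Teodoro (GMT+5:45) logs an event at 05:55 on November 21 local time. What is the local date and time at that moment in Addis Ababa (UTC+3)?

03:10 on Nov 21

Addis Ababa is 2:45 behind San Teodoro.
Shift by the zone difference: 05:55 − 2:45 = 03:10 on Nov 21 in Addis Ababa.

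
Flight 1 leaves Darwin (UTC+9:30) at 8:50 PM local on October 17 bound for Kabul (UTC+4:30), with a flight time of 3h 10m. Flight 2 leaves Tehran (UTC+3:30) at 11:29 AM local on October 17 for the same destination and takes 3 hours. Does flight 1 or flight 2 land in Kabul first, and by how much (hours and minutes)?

the second, by 3 hours 31 minutes

Flight 1 in UTC: 8:50 PM − 9:30 = 11:20 AM on Oct 17.
+3 hours 10 minutes → arrive 2:30 PM UTC on Oct 17.
Flight 2 in UTC: 11:29 AM − 3:30 = 7:59 AM on Oct 17.
+3 hours → arrive 10:59 AM UTC on Oct 17.
Flight 2 lands earlier by 3 hours 31 minutes.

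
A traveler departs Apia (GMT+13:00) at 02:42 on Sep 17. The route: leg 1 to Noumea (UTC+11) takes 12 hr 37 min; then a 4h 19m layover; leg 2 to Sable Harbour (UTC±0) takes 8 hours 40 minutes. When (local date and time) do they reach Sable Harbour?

15:18 on Sep 17

Convert departure to UTC: 02:42 − 13:00 = 13:42 UTC on Sep 16.
Add 12 hours and 37 minutes leg 1 → 02:19 UTC (Sep 17).
Add 4 hours 19 minutes layover in Noumea → 06:38 UTC.
Add 8 hours and 40 minutes leg 2 → 15:18 UTC.
Sable Harbour is UTC+0, so local arrival is the same: 15:18 on Sep 17.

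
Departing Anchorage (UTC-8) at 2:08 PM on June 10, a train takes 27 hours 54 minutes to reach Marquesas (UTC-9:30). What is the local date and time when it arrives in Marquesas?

Marquesas is 1:30 behind Anchorage.
After 27 hours 54 minutes it is 6:02 PM (Jun 11) in Anchorage.
Shift by the zone difference: 6:02 PM − 1:30 = 4:32 PM on Jun 11 in Marquesas.

4:32 PM on June 11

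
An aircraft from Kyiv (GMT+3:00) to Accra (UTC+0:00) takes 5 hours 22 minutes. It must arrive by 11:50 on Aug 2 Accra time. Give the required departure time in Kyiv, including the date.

09:28 on August 2

Target arrival is already UTC: 11:50 on Aug 2.
Subtract 5 hours 22 minutes → departure 06:28 UTC on Aug 2.
Kyiv is UTC+3:00: 06:28 + 3:00 = 09:28 on Aug 2.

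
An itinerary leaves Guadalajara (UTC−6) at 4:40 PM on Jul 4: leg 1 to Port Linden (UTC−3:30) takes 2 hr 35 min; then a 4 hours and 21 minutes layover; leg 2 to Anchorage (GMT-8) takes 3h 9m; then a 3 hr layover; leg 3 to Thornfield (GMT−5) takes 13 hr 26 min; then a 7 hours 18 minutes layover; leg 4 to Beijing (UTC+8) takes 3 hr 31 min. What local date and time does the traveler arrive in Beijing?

Convert departure to UTC: 4:40 PM + 6:00 = 10:40 PM UTC on Jul 4.
Add 2 hours 35 minutes leg 1 → 1:15 AM UTC (Jul 5).
Add 4 hours and 21 minutes layover in Port Linden → 5:36 AM UTC.
Add 3 hours 9 minutes leg 2 → 8:45 AM UTC.
Add 3 hours layover in Anchorage → 11:45 AM UTC.
Add 13 hours 26 minutes leg 3 → 1:11 AM UTC (Jul 6).
Add 7 hours and 18 minutes layover in Thornfield → 8:29 AM UTC.
Add 3 hours and 31 minutes leg 4 → 12:00 PM UTC.
Beijing is UTC+8:00, so local arrival = 12:00 PM + 8:00 = 8:00 PM on Jul 6.

8:00 PM on Jul 6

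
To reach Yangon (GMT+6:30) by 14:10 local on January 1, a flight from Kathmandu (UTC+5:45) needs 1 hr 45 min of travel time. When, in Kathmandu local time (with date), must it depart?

Target arrival in UTC: 14:10 − 6:30 = 07:40 on Jan 1.
Subtract 1 hour 45 minutes → departure 05:55 UTC on Jan 1.
Kathmandu is UTC+5:45: 05:55 + 5:45 = 11:40 on Jan 1.

11:40 on Jan 1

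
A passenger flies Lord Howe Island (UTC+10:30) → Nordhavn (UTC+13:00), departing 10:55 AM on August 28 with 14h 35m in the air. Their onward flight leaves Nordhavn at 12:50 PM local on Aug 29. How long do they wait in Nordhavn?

8 hours 50 minutes

Convert departure to UTC: 10:55 AM − 10:30 = 12:25 AM UTC on Aug 28.
Add 14 hours 35 minutes flight time → 3:00 PM UTC.
Nordhavn is UTC+13:00, so local arrival = 3:00 PM + 13:00 = 4:00 AM on Aug 29.
Layover = 12:50 PM − 4:00 AM = 8 hours 50 minutes.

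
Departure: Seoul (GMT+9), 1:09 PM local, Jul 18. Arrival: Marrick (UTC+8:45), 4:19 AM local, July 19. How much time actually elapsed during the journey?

15 hours 25 minutes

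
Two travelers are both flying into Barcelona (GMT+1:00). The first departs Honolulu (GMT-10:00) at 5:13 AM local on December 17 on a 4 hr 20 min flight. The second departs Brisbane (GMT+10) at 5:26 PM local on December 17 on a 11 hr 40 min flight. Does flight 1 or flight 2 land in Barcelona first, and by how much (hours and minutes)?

Flight 1 in UTC: 5:13 AM + 10:00 = 3:13 PM on Dec 17.
+4 hours 20 minutes → arrive 7:33 PM UTC on Dec 17.
Flight 2 in UTC: 5:26 PM − 10:00 = 7:26 AM on Dec 17.
+11 hours 40 minutes → arrive 7:06 PM UTC on Dec 17.
Flight 2 lands earlier by 27 minutes.

the second, by 27 minutes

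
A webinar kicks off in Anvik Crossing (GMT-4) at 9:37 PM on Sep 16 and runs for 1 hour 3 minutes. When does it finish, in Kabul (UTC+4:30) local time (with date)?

7:10 AM on September 17

Convert start to UTC: 9:37 PM + 4:00 = 1:37 AM UTC on Sep 17.
Add 1 hour and 3 minutes duration → 2:40 AM UTC.
Kabul is UTC+4:30, so local end time = 2:40 AM + 4:30 = 7:10 AM on Sep 17.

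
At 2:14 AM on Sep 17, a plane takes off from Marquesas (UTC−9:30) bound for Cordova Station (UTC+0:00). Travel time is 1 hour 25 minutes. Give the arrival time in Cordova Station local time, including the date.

Cordova Station is 9:30 ahead of Marquesas.
After 1 hour and 25 minutes it is 3:39 AM in Marquesas.
Shift by the zone difference: 3:39 AM + 9:30 = 1:09 PM on Sep 17 in Cordova Station.

1:09 PM on September 17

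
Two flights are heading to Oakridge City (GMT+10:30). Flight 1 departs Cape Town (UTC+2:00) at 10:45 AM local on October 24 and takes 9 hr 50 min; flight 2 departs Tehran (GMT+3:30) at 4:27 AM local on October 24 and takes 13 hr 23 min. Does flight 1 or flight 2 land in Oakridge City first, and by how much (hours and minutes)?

the second, by 4 hours 15 minutes

Flight 1 in UTC: 10:45 AM − 2:00 = 8:45 AM on Oct 24.
+9 hours and 50 minutes → arrive 6:35 PM UTC on Oct 24.
Flight 2 in UTC: 4:27 AM − 3:30 = 12:57 AM on Oct 24.
+13 hours 23 minutes → arrive 2:20 PM UTC on Oct 24.
Flight 2 lands earlier by 4 hours 15 minutes.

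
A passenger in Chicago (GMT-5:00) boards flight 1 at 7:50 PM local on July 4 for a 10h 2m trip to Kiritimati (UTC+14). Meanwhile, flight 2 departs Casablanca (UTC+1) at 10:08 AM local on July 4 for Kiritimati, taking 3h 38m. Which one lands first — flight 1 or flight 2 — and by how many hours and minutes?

Flight 1 in UTC: 7:50 PM + 5:00 = 12:50 AM on Jul 5.
+10 hours and 2 minutes → arrive 10:52 AM UTC on Jul 5.
Flight 2 in UTC: 10:08 AM − 1:00 = 9:08 AM on Jul 4.
+3 hours and 38 minutes → arrive 12:46 PM UTC on Jul 4.
Flight 2 lands earlier by 22 hours 6 minutes.

the second, by 22 hours 6 minutes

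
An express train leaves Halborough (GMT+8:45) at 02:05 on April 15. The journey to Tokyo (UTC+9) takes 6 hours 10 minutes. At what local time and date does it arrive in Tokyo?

Convert departure to UTC: 02:05 − 8:45 = 17:20 UTC on Apr 14.
Add 6 hours and 10 minutes travel time → 23:30 UTC.
Tokyo is UTC+9:00, so local arrival = 23:30 + 9:00 = 08:30 on Apr 15.

08:30 on April 15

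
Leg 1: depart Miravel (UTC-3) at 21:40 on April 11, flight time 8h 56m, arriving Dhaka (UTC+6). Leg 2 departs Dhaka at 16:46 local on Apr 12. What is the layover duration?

Convert departure to UTC: 21:40 + 3:00 = 00:40 UTC on Apr 12.
Add 8 hours 56 minutes flight time → 09:36 UTC.
Dhaka is UTC+6:00, so local arrival = 09:36 + 6:00 = 15:36 on Apr 12.
Layover = 16:46 − 15:36 = 1 hour 10 minutes.

1 hour 10 minutes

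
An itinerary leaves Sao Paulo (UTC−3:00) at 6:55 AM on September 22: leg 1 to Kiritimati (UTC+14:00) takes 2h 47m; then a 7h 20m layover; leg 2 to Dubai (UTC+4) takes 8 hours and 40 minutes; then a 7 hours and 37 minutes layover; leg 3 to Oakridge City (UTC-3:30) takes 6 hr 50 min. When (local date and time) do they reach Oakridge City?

Convert departure to UTC: 6:55 AM + 3:00 = 9:55 AM UTC on Sep 22.
Add 2 hours and 47 minutes leg 1 → 12:42 PM UTC.
Add 7 hours and 20 minutes layover in Kiritimati → 8:02 PM UTC.
Add 8 hours and 40 minutes leg 2 → 4:42 AM UTC (Sep 23).
Add 7 hours and 37 minutes layover in Dubai → 12:19 PM UTC.
Add 6 hours and 50 minutes leg 3 → 7:09 PM UTC.
Oakridge City is UTC−3:30, so local arrival = 7:09 PM − 3:30 = 3:39 PM on Sep 23.

3:39 PM on September 23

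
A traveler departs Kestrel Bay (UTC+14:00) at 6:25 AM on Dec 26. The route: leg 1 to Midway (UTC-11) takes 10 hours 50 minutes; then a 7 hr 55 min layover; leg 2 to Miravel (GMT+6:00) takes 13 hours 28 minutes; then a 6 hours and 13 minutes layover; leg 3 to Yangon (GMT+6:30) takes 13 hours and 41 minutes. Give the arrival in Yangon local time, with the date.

Convert departure to UTC: 6:25 AM − 14:00 = 4:25 PM UTC on Dec 25.
Add 10 hours and 50 minutes leg 1 → 3:15 AM UTC (Dec 26).
Add 7 hours 55 minutes layover in Midway → 11:10 AM UTC.
Add 13 hours and 28 minutes leg 2 → 12:38 AM UTC (Dec 27).
Add 6 hours 13 minutes layover in Miravel → 6:51 AM UTC.
Add 13 hours and 41 minutes leg 3 → 8:32 PM UTC.
Yangon is UTC+6:30, so local arrival = 8:32 PM + 6:30 = 3:02 AM on Dec 28.

3:02 AM on December 28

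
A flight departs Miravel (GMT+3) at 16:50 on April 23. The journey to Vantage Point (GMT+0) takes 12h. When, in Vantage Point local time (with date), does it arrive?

Convert departure to UTC: 16:50 − 3:00 = 13:50 UTC on Apr 23.
Add 12 hours travel time → 01:50 UTC (Apr 24).
Vantage Point is UTC+0, so local arrival is the same: 01:50 on Apr 24.

01:50 on April 24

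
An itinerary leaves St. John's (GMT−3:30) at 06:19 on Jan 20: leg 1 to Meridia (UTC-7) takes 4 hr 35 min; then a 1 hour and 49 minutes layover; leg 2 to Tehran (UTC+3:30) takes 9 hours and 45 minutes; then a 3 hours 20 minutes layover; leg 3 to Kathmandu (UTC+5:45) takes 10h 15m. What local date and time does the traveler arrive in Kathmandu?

Convert departure to UTC: 06:19 + 3:30 = 09:49 UTC on Jan 20.
Add 4 hours 35 minutes leg 1 → 14:24 UTC.
Add 1 hour 49 minutes layover in Meridia → 16:13 UTC.
Add 9 hours and 45 minutes leg 2 → 01:58 UTC (Jan 21).
Add 3 hours and 20 minutes layover in Tehran → 05:18 UTC.
Add 10 hours and 15 minutes leg 3 → 15:33 UTC.
Kathmandu is UTC+5:45, so local arrival = 15:33 + 5:45 = 21:18 on Jan 21.

21:18 on January 21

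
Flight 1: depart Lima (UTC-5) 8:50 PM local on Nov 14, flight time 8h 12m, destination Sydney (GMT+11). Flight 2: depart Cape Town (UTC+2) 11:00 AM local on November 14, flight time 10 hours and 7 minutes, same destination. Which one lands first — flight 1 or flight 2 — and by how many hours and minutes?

Flight 1 in UTC: 8:50 PM + 5:00 = 1:50 AM on Nov 15.
+8 hours and 12 minutes → arrive 10:02 AM UTC on Nov 15.
Flight 2 in UTC: 11:00 AM − 2:00 = 9:00 AM on Nov 14.
+10 hours 7 minutes → arrive 7:07 PM UTC on Nov 14.
Flight 2 lands earlier by 14 hours 55 minutes.

the second, by 14 hours 55 minutes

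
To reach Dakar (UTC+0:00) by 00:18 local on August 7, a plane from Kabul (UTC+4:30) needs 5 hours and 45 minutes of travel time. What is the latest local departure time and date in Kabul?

23:03 on August 6

Target arrival is already UTC: 00:18 on Aug 7.
Subtract 5 hours and 45 minutes → departure 18:33 UTC on Aug 6.
Kabul is UTC+4:30: 18:33 + 4:30 = 23:03 on Aug 6.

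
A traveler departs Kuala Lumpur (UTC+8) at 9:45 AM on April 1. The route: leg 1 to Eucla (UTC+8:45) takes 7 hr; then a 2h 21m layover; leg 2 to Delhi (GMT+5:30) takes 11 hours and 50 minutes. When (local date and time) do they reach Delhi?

Convert departure to UTC: 9:45 AM − 8:00 = 1:45 AM UTC on Apr 1.
Add 7 hours leg 1 → 8:45 AM UTC.
Add 2 hours and 21 minutes layover in Eucla → 11:06 AM UTC.
Add 11 hours 50 minutes leg 2 → 10:56 PM UTC.
Delhi is UTC+5:30, so local arrival = 10:56 PM + 5:30 = 4:26 AM on Apr 2.

4:26 AM on Apr 2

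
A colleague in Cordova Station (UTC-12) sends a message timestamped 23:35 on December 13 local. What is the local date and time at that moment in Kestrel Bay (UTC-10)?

In UTC: 23:35 + 12:00 = 11:35 on Dec 14.
Kestrel Bay is UTC−10:00: 11:35 − 10:00 = 01:35 on Dec 14.

01:35 on December 14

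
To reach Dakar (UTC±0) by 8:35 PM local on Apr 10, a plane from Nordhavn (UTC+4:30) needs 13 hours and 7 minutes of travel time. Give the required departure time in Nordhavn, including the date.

11:58 AM on Apr 10

Target arrival is already UTC: 8:35 PM on Apr 10.
Subtract 13 hours and 7 minutes → departure 7:28 AM UTC on Apr 10.
Nordhavn is UTC+4:30: 7:28 AM + 4:30 = 11:58 AM on Apr 10.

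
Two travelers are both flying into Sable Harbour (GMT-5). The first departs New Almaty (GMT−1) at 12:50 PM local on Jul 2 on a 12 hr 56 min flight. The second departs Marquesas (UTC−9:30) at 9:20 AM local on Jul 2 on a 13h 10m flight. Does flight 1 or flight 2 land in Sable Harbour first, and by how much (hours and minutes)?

Flight 1 in UTC: 12:50 PM + 1:00 = 1:50 PM on Jul 2.
+12 hours and 56 minutes → arrive 2:46 AM UTC on Jul 3.
Flight 2 in UTC: 9:20 AM + 9:30 = 6:50 PM on Jul 2.
+13 hours and 10 minutes → arrive 8:00 AM UTC on Jul 3.
Flight 1 lands earlier by 5 hours 14 minutes.

the first, by 5 hours 14 minutes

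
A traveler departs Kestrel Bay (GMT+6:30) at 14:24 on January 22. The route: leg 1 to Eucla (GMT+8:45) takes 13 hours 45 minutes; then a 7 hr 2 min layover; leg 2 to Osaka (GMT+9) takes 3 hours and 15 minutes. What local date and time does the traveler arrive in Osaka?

Convert departure to UTC: 14:24 − 6:30 = 07:54 UTC on Jan 22.
Add 13 hours 45 minutes leg 1 → 21:39 UTC.
Add 7 hours and 2 minutes layover in Eucla → 04:41 UTC (Jan 23).
Add 3 hours 15 minutes leg 2 → 07:56 UTC.
Osaka is UTC+9:00, so local arrival = 07:56 + 9:00 = 16:56 on Jan 23.

16:56 on Jan 23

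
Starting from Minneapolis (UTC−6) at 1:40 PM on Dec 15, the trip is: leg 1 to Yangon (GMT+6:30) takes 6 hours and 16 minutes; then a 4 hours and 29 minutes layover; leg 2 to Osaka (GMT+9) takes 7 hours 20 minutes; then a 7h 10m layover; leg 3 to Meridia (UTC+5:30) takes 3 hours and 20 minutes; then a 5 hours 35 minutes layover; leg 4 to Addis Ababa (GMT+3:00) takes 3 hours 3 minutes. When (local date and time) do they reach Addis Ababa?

11:53 AM on December 17

Convert departure to UTC: 1:40 PM + 6:00 = 7:40 PM UTC on Dec 15.
Add 6 hours and 16 minutes leg 1 → 1:56 AM UTC (Dec 16).
Add 4 hours 29 minutes layover in Yangon → 6:25 AM UTC.
Add 7 hours 20 minutes leg 2 → 1:45 PM UTC.
Add 7 hours and 10 minutes layover in Osaka → 8:55 PM UTC.
Add 3 hours and 20 minutes leg 3 → 12:15 AM UTC (Dec 17).
Add 5 hours 35 minutes layover in Meridia → 5:50 AM UTC.
Add 3 hours 3 minutes leg 4 → 8:53 AM UTC.
Addis Ababa is UTC+3:00, so local arrival = 8:53 AM + 3:00 = 11:53 AM on Dec 17.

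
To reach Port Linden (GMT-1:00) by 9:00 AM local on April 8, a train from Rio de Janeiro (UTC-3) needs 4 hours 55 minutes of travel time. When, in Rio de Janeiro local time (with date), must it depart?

2:05 AM on April 8

Target arrival in UTC: 9:00 AM + 1:00 = 10:00 AM on Apr 8.
Subtract 4 hours and 55 minutes → departure 5:05 AM UTC on Apr 8.
Rio de Janeiro is UTC−3:00: 5:05 AM − 3:00 = 2:05 AM on Apr 8.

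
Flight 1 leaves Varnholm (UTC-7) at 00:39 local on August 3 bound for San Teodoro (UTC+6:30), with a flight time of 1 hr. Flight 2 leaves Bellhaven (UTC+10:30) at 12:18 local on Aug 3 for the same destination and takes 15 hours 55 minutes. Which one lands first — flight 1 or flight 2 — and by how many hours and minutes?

Flight 1 in UTC: 00:39 + 7:00 = 07:39 on Aug 3.
+1 hour → arrive 08:39 UTC on Aug 3.
Flight 2 in UTC: 12:18 − 10:30 = 01:48 on Aug 3.
+15 hours 55 minutes → arrive 17:43 UTC on Aug 3.
Flight 1 lands earlier by 9 hours 4 minutes.

the first, by 9 hours 4 minutes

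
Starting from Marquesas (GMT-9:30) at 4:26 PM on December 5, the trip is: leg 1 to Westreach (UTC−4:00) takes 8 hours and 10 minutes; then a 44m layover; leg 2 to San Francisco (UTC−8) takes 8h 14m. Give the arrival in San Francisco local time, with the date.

11:04 AM on December 6

Convert departure to UTC: 4:26 PM + 9:30 = 1:56 AM UTC on Dec 6.
Add 8 hours and 10 minutes leg 1 → 10:06 AM UTC.
Add 44 minutes layover in Westreach → 10:50 AM UTC.
Add 8 hours 14 minutes leg 2 → 7:04 PM UTC.
San Francisco is UTC−8:00, so local arrival = 7:04 PM − 8:00 = 11:04 AM on Dec 6.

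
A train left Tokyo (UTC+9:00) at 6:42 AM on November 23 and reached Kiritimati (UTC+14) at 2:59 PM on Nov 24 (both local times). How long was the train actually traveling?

27 hours 17 minutes

Departure in UTC: 6:42 AM − 9:00 = 9:42 PM on Nov 22.
Arrival in UTC: 2:59 PM − 14:00 = 12:59 AM on Nov 24.
Elapsed = 12:59 AM − 9:42 PM (+2 days) = 27 hours 17 minutes.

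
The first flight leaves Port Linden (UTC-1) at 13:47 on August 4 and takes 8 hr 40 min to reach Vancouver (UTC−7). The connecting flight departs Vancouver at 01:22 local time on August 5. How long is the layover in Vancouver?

Convert departure to UTC: 13:47 + 1:00 = 14:47 UTC on Aug 4.
Add 8 hours and 40 minutes flight time → 23:27 UTC.
Vancouver is UTC−7:00, so local arrival = 23:27 − 7:00 = 16:27 on Aug 4.
Layover = 01:22 − 16:27 (+1 day) = 8 hours 55 minutes.

8 hours 55 minutes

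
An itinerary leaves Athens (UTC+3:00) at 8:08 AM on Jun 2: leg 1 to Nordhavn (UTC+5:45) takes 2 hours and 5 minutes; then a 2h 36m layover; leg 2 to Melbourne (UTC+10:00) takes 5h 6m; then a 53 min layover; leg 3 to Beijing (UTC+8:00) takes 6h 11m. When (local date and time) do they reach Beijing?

Convert departure to UTC: 8:08 AM − 3:00 = 5:08 AM UTC on Jun 2.
Add 2 hours and 5 minutes leg 1 → 7:13 AM UTC.
Add 2 hours and 36 minutes layover in Nordhavn → 9:49 AM UTC.
Add 5 hours and 6 minutes leg 2 → 2:55 PM UTC.
Add 53 minutes layover in Melbourne → 3:48 PM UTC.
Add 6 hours and 11 minutes leg 3 → 9:59 PM UTC.
Beijing is UTC+8:00, so local arrival = 9:59 PM + 8:00 = 5:59 AM on Jun 3.

5:59 AM on Jun 3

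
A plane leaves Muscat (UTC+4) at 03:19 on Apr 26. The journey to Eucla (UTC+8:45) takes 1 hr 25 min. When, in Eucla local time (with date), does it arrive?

Convert departure to UTC: 03:19 − 4:00 = 23:19 UTC on Apr 25.
Add 1 hour 25 minutes travel time → 00:44 UTC (Apr 26).
Eucla is UTC+8:45, so local arrival = 00:44 + 8:45 = 09:29 on Apr 26.

09:29 on April 26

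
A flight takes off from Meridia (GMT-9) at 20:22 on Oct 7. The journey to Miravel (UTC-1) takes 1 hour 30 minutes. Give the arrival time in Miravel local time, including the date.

05:52 on Oct 8

Miravel is 8:00 ahead of Meridia.
After 1 hour and 30 minutes it is 21:52 in Meridia.
Shift by the zone difference: 21:52 + 8:00 = 05:52 on Oct 8 in Miravel.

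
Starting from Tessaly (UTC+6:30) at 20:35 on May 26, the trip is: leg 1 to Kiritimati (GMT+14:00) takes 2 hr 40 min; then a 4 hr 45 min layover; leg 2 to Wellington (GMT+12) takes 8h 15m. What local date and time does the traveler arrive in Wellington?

17:45 on May 27

Convert departure to UTC: 20:35 − 6:30 = 14:05 UTC on May 26.
Add 2 hours 40 minutes leg 1 → 16:45 UTC.
Add 4 hours 45 minutes layover in Kiritimati → 21:30 UTC.
Add 8 hours and 15 minutes leg 2 → 05:45 UTC (May 27).
Wellington is UTC+12:00, so local arrival = 05:45 + 12:00 = 17:45 on May 27.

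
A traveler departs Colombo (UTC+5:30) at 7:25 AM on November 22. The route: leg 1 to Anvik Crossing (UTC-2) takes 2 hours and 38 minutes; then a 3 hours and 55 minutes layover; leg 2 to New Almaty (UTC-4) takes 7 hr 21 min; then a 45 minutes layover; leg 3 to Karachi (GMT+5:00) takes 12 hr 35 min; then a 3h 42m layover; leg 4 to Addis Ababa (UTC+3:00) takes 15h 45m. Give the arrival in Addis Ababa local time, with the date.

Convert departure to UTC: 7:25 AM − 5:30 = 1:55 AM UTC on Nov 22.
Add 2 hours 38 minutes leg 1 → 4:33 AM UTC.
Add 3 hours 55 minutes layover in Anvik Crossing → 8:28 AM UTC.
Add 7 hours and 21 minutes leg 2 → 3:49 PM UTC.
Add 45 minutes layover in New Almaty → 4:34 PM UTC.
Add 12 hours and 35 minutes leg 3 → 5:09 AM UTC (Nov 23).
Add 3 hours and 42 minutes layover in Karachi → 8:51 AM UTC.
Add 15 hours and 45 minutes leg 4 → 12:36 AM UTC (Nov 24).
Addis Ababa is UTC+3:00, so local arrival = 12:36 AM + 3:00 = 3:36 AM on Nov 24.

3:36 AM on Nov 24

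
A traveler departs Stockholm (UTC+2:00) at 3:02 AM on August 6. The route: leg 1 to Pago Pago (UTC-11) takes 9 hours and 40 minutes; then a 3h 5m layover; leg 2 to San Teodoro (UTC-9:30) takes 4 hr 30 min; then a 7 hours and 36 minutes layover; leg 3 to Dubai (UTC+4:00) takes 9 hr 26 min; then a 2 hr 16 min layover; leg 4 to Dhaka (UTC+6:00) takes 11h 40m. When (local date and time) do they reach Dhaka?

Convert departure to UTC: 3:02 AM − 2:00 = 1:02 AM UTC on Aug 6.
Add 9 hours 40 minutes leg 1 → 10:42 AM UTC.
Add 3 hours 5 minutes layover in Pago Pago → 1:47 PM UTC.
Add 4 hours and 30 minutes leg 2 → 6:17 PM UTC.
Add 7 hours and 36 minutes layover in San Teodoro → 1:53 AM UTC (Aug 7).
Add 9 hours 26 minutes leg 3 → 11:19 AM UTC.
Add 2 hours 16 minutes layover in Dubai → 1:35 PM UTC.
Add 11 hours and 40 minutes leg 4 → 1:15 AM UTC (Aug 8).
Dhaka is UTC+6:00, so local arrival = 1:15 AM + 6:00 = 7:15 AM on Aug 8.

7:15 AM on Aug 8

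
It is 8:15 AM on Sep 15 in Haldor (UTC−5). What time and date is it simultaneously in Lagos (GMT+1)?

In UTC: 8:15 AM + 5:00 = 1:15 PM on Sep 15.
Lagos is UTC+1:00: 1:15 PM + 1:00 = 2:15 PM on Sep 15.

2:15 PM on September 15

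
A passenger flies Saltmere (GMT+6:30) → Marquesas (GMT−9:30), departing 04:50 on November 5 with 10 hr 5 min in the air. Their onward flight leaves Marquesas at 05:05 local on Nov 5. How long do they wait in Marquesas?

Convert departure to UTC: 04:50 − 6:30 = 22:20 UTC on Nov 4.
Add 10 hours 5 minutes flight time → 08:25 UTC (Nov 5).
Marquesas is UTC−9:30, so local arrival = 08:25 − 9:30 = 22:55 on Nov 4.
Layover = 05:05 − 22:55 (+1 day) = 6 hours 10 minutes.

6 hours 10 minutes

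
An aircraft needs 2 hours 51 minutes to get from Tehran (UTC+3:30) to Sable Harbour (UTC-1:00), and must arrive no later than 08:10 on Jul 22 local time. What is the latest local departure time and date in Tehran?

Target arrival in UTC: 08:10 + 1:00 = 09:10 on Jul 22.
Subtract 2 hours 51 minutes → departure 06:19 UTC on Jul 22.
Tehran is UTC+3:30: 06:19 + 3:30 = 09:49 on Jul 22.

09:49 on Jul 22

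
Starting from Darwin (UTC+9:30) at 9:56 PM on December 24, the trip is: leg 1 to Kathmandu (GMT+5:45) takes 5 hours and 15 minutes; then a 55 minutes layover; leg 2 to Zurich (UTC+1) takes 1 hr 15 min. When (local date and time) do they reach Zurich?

Convert departure to UTC: 9:56 PM − 9:30 = 12:26 PM UTC on Dec 24.
Add 5 hours 15 minutes leg 1 → 5:41 PM UTC.
Add 55 minutes layover in Kathmandu → 6:36 PM UTC.
Add 1 hour and 15 minutes leg 2 → 7:51 PM UTC.
Zurich is UTC+1:00, so local arrival = 7:51 PM + 1:00 = 8:51 PM on Dec 24.

8:51 PM on December 24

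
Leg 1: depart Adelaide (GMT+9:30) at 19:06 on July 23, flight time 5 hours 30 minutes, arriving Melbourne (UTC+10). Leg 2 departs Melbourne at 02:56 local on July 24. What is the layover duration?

1 hour 50 minutes

Convert departure to UTC: 19:06 − 9:30 = 09:36 UTC on Jul 23.
Add 5 hours 30 minutes flight time → 15:06 UTC.
Melbourne is UTC+10:00, so local arrival = 15:06 + 10:00 = 01:06 on Jul 24.
Layover = 02:56 − 01:06 = 1 hour 50 minutes.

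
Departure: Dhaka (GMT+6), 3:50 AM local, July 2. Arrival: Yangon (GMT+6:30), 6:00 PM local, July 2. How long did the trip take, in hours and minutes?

Departure in UTC: 3:50 AM − 6:00 = 9:50 PM on Jul 1.
Arrival in UTC: 6:00 PM − 6:30 = 11:30 AM on Jul 2.
Elapsed = 11:30 AM − 9:50 PM (+1 day) = 13 hours 40 minutes.

13 hours 40 minutes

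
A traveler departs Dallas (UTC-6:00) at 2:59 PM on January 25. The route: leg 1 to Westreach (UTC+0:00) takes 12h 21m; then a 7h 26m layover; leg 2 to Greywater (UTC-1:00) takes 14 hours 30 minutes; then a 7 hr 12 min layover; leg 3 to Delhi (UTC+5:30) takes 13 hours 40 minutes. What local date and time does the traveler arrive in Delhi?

9:38 AM on Jan 28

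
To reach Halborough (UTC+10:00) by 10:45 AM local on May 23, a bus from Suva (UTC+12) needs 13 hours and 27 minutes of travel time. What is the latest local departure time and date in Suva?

11:18 PM on May 22

Target arrival in UTC: 10:45 AM − 10:00 = 12:45 AM on May 23.
Subtract 13 hours 27 minutes → departure 11:18 AM UTC on May 22.
Suva is UTC+12:00: 11:18 AM + 12:00 = 11:18 PM on May 22.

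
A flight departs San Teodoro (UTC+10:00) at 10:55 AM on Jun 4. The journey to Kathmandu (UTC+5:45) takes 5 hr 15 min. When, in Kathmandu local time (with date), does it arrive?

11:55 AM on June 4

Convert departure to UTC: 10:55 AM − 10:00 = 12:55 AM UTC on Jun 4.
Add 5 hours and 15 minutes travel time → 6:10 AM UTC.
Kathmandu is UTC+5:45, so local arrival = 6:10 AM + 5:45 = 11:55 AM on Jun 4.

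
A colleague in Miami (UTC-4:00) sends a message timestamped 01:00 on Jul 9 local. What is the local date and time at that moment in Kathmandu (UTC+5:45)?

10:45 on July 9

In UTC: 01:00 + 4:00 = 05:00 on Jul 9.
Kathmandu is UTC+5:45: 05:00 + 5:45 = 10:45 on Jul 9.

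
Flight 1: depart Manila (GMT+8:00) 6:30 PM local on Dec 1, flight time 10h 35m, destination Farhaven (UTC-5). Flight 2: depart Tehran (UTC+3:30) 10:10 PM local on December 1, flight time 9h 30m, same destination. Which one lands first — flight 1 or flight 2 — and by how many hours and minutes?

the first, by 7 hours 5 minutes

Flight 1 in UTC: 6:30 PM − 8:00 = 10:30 AM on Dec 1.
+10 hours 35 minutes → arrive 9:05 PM UTC on Dec 1.
Flight 2 in UTC: 10:10 PM − 3:30 = 6:40 PM on Dec 1.
+9 hours 30 minutes → arrive 4:10 AM UTC on Dec 2.
Flight 1 lands earlier by 7 hours 5 minutes.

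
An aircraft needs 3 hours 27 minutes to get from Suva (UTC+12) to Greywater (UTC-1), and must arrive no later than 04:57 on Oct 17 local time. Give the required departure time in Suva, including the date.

14:30 on Oct 17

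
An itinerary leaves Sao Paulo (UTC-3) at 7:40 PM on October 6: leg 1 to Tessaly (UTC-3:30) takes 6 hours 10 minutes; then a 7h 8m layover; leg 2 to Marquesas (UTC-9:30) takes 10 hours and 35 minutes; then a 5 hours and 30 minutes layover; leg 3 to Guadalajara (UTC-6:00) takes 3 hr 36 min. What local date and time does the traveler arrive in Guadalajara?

1:39 AM on October 8

Convert departure to UTC: 7:40 PM + 3:00 = 10:40 PM UTC on Oct 6.
Add 6 hours and 10 minutes leg 1 → 4:50 AM UTC (Oct 7).
Add 7 hours and 8 minutes layover in Tessaly → 11:58 AM UTC.
Add 10 hours 35 minutes leg 2 → 10:33 PM UTC.
Add 5 hours and 30 minutes layover in Marquesas → 4:03 AM UTC (Oct 8).
Add 3 hours and 36 minutes leg 3 → 7:39 AM UTC.
Guadalajara is UTC−6:00, so local arrival = 7:39 AM − 6:00 = 1:39 AM on Oct 8.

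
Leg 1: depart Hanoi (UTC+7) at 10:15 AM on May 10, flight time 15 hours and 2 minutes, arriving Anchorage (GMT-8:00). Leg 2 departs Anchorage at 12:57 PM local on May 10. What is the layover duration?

2 hours 40 minutes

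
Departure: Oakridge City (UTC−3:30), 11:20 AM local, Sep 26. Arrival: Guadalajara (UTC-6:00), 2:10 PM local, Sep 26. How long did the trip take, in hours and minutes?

5 hours 20 minutes

Departure in UTC: 11:20 AM + 3:30 = 2:50 PM on Sep 26.
Arrival in UTC: 2:10 PM + 6:00 = 8:10 PM on Sep 26.
Elapsed = 8:10 PM − 2:50 PM = 5 hours 20 minutes.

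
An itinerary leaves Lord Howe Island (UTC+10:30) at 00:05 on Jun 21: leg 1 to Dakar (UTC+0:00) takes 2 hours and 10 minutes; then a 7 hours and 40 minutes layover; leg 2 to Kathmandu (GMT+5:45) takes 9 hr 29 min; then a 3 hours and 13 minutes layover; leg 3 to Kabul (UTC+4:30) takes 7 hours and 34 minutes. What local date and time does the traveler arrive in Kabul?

Convert departure to UTC: 00:05 − 10:30 = 13:35 UTC on Jun 20.
Add 2 hours and 10 minutes leg 1 → 15:45 UTC.
Add 7 hours and 40 minutes layover in Dakar → 23:25 UTC.
Add 9 hours and 29 minutes leg 2 → 08:54 UTC (Jun 21).
Add 3 hours 13 minutes layover in Kathmandu → 12:07 UTC.
Add 7 hours 34 minutes leg 3 → 19:41 UTC.
Kabul is UTC+4:30, so local arrival = 19:41 + 4:30 = 00:11 on Jun 22.

00:11 on June 22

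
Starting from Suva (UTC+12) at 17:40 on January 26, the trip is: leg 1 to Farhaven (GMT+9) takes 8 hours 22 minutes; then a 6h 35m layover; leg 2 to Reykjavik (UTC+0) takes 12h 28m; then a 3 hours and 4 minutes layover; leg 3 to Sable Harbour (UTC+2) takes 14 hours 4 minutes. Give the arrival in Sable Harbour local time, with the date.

04:13 on January 28

Convert departure to UTC: 17:40 − 12:00 = 05:40 UTC on Jan 26.
Add 8 hours 22 minutes leg 1 → 14:02 UTC.
Add 6 hours and 35 minutes layover in Farhaven → 20:37 UTC.
Add 12 hours and 28 minutes leg 2 → 09:05 UTC (Jan 27).
Add 3 hours 4 minutes layover in Reykjavik → 12:09 UTC.
Add 14 hours and 4 minutes leg 3 → 02:13 UTC (Jan 28).
Sable Harbour is UTC+2:00, so local arrival = 02:13 + 2:00 = 04:13 on Jan 28.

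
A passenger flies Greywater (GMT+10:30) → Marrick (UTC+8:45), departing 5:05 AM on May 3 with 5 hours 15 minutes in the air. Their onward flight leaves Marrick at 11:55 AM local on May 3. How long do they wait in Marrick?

Convert departure to UTC: 5:05 AM − 10:30 = 6:35 PM UTC on May 2.
Add 5 hours and 15 minutes flight time → 11:50 PM UTC.
Marrick is UTC+8:45, so local arrival = 11:50 PM + 8:45 = 8:35 AM on May 3.
Layover = 11:55 AM − 8:35 AM = 3 hours 20 minutes.

3 hours 20 minutes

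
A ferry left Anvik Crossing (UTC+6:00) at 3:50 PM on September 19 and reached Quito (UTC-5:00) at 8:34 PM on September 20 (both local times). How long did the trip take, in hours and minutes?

Departure in UTC: 3:50 PM − 6:00 = 9:50 AM on Sep 19.
Arrival in UTC: 8:34 PM + 5:00 = 1:34 AM on Sep 21.
Elapsed = 1:34 AM − 9:50 AM (+2 days) = 39 hours 44 minutes.

39 hours 44 minutes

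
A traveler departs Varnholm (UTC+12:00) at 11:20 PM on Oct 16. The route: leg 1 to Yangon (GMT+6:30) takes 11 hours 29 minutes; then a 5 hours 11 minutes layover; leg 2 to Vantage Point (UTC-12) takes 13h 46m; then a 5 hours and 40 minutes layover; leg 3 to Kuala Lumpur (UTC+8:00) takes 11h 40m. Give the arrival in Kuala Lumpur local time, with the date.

Convert departure to UTC: 11:20 PM − 12:00 = 11:20 AM UTC on Oct 16.
Add 11 hours and 29 minutes leg 1 → 10:49 PM UTC.
Add 5 hours and 11 minutes layover in Yangon → 4:00 AM UTC (Oct 17).
Add 13 hours 46 minutes leg 2 → 5:46 PM UTC.
Add 5 hours 40 minutes layover in Vantage Point → 11:26 PM UTC.
Add 11 hours 40 minutes leg 3 → 11:06 AM UTC (Oct 18).
Kuala Lumpur is UTC+8:00, so local arrival = 11:06 AM + 8:00 = 7:06 PM on Oct 18.

7:06 PM on October 18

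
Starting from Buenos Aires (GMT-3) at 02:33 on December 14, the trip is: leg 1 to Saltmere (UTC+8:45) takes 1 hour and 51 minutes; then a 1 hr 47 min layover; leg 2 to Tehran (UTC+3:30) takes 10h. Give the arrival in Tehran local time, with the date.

Convert departure to UTC: 02:33 + 3:00 = 05:33 UTC on Dec 14.
Add 1 hour 51 minutes leg 1 → 07:24 UTC.
Add 1 hour 47 minutes layover in Saltmere → 09:11 UTC.
Add 10 hours leg 2 → 19:11 UTC.
Tehran is UTC+3:30, so local arrival = 19:11 + 3:30 = 22:41 on Dec 14.

22:41 on December 14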